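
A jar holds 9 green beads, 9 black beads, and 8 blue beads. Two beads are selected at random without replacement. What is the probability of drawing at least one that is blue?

P(no blue) = 18/26 × 17/25 = 306/650 = 153/325.
P(at least one) = 1 − 153/325 = 172/325.

172/325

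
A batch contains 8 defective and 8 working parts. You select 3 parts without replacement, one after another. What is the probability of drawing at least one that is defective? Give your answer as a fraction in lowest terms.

9/10

P(no defective) = 8/16 × 7/15 × 6/14 = 336/3360 = 1/10.
P(at least one) = 1 − 1/10 = 9/10.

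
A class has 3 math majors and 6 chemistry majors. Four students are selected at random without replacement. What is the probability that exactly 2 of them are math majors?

5/14

One ordering (math majors drawn first) has probability 3/9 × 2/8 × 6/7 × 5/6 = 180/3024 = 5/84.
There are C(4,2) = 6 such orderings, each equally likely, so P = 6 × 5/84 = 5/14.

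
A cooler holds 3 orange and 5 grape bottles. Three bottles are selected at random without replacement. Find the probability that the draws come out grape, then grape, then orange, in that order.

5/28

Each draw changes the counts, so multiply the conditional probabilities along the sequence:
P = 5/8 × 4/7 × 3/6 = 60/336 = 5/28.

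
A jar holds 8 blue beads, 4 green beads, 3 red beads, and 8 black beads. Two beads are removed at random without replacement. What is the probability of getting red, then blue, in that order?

Chain rule:
P = 3/23 × 8/22 = 24/506 = 12/253.

12/253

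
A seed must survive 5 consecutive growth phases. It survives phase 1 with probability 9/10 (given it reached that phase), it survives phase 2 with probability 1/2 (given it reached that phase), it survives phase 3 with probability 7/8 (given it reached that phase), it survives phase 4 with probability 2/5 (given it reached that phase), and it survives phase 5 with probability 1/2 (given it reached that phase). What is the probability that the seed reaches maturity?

63/800

The events are sequential, so multiply the conditional probabilities:
P = 9/10 × 1/2 × 7/8 × 2/5 × 1/2 = 126/1600 = 63/800.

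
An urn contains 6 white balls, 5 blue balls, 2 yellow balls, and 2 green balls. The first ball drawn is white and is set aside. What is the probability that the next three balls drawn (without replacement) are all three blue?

5/182

With the first ball removed, 5 blue remain out of 14.
P = 5/14 × 4/13 × 3/12 = 60/2184 = 5/182.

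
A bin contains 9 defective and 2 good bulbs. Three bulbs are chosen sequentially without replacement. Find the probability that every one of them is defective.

28/55

P(all defective) = 9/11 × 8/10 × 7/9 = 504/990 = 28/55.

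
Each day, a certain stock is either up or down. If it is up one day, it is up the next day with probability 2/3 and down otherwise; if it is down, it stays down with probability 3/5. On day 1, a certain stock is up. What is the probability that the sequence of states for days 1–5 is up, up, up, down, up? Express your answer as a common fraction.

8/135

Day 1 is given. For each transition, use the conditional probability from the current state:
P(up | up) = 2/3; P(up | up) = 2/3; P(down | up) = 1/3; P(up | down) = 2/5.
P = 2/3 × 2/3 × 1/3 × 2/5 = 8/135.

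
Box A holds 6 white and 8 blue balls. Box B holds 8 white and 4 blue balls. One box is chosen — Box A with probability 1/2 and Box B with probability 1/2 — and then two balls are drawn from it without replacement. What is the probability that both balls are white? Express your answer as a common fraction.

1769/6006

From Box A: P(both white) = (6/14)(5/13) = 15/91.
From Box B: P(both white) = (8/12)(7/11) = 14/33.
Total probability = (1/2)(15/91) + (1/2)(14/33) = 1769/6006.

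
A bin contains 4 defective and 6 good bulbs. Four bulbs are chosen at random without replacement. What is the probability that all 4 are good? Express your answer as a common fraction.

1/14

P = 6/10 × 5/9 × 4/8 × 3/7 = 360/5040 = 1/14.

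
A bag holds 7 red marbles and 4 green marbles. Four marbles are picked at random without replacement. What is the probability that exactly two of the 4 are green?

One ordering (green drawn first) has probability 4/11 × 3/10 × 7/9 × 6/8 = 504/7920 = 7/110.
There are C(4,2) = 6 such orderings, each equally likely, so P = 6 × 7/110 = 21/55.

21/55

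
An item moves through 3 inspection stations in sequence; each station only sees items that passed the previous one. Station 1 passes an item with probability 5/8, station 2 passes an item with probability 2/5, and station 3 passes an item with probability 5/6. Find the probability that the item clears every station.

5/24

Each stage is reached only if all earlier stages succeed, so
P = 5/8 × 2/5 × 5/6 = 50/240 = 5/24.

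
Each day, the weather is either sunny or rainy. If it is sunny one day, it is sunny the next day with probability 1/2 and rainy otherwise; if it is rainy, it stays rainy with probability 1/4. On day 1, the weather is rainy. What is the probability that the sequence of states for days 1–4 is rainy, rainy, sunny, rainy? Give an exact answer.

3/32

Day 1 is given. For each transition, use the conditional probability from the current state:
P(rainy | rainy) = 1/4; P(sunny | rainy) = 3/4; P(rainy | sunny) = 1/2.
P = 1/4 × 3/4 × 1/2 = 3/32.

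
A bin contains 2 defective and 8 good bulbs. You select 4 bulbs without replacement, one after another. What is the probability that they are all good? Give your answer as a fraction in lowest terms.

1/3

P(every draw is good) = 8/10 × 7/9 × 6/8 × 5/7 = 1680/5040 = 1/3.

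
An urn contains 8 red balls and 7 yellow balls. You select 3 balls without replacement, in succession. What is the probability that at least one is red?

P(no red) = 7/15 × 6/14 × 5/13 = 210/2730 = 1/13.
P(at least one) = 1 − 1/13 = 12/13.

12/13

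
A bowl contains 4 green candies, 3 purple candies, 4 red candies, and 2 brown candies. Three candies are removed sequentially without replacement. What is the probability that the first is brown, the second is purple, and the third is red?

2/143

Chain rule:
P = 2/13 × 3/12 × 4/11 = 24/1716 = 2/143.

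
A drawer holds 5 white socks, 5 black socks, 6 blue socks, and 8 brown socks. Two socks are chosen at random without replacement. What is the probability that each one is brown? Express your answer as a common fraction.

P(all brown) = 8/24 × 7/23 = 56/552 = 7/69.

7/69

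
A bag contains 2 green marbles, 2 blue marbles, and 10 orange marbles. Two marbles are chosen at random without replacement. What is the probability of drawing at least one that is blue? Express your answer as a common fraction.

25/91

P(no blue) = 12/14 × 11/13 = 132/182 = 66/91.
P(at least one) = 1 − 66/91 = 25/91.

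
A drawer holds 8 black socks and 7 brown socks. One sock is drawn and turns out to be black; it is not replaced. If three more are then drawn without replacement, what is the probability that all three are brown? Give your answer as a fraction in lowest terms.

5/52

With the first sock removed, 7 brown remain out of 14.
P = 7/14 × 6/13 × 5/12 = 210/2184 = 5/52.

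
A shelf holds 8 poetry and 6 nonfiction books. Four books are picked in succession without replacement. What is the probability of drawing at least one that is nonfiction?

P(no nonfiction) = 8/14 × 7/13 × 6/12 × 5/11 = 1680/24024 = 10/143.
P(at least one) = 1 − 10/143 = 133/143.

133/143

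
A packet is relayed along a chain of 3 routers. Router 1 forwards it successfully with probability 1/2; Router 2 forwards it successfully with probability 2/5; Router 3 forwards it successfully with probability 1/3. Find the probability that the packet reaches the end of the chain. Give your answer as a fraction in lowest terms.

1/15

Multiplying along the chain,
P = 1/2 × 2/5 × 1/3 = 2/30 = 1/15.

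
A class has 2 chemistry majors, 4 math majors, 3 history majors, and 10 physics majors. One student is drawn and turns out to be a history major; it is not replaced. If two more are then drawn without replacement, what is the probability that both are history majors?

After the first draw, 2 of the remaining 18 students are history majors.
P = 2/18 × 1/17 = 2/306 = 1/153.

1/153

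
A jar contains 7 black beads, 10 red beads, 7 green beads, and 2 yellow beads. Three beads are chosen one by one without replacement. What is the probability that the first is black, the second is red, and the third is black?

7/260

Multiply the probability of each draw given the previous ones:
P = 7/26 × 10/25 × 6/24 = 420/15600 = 7/260.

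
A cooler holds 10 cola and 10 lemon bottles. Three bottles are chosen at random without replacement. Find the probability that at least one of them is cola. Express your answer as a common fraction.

P(no cola) = 10/20 × 9/19 × 8/18 = 720/6840 = 2/19.
P(at least one) = 1 − 2/19 = 17/19.

17/19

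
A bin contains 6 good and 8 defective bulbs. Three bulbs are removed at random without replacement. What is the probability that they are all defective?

P(every draw is defective) = 8/14 × 7/13 × 6/12 = 336/2184 = 2/13.

2/13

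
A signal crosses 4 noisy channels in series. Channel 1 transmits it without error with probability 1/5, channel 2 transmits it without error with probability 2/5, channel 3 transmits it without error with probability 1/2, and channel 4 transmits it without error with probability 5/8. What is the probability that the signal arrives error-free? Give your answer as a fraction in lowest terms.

1/40

The events are sequential, so multiply the conditional probabilities:
P = 1/5 × 2/5 × 1/2 × 5/8 = 10/400 = 1/40.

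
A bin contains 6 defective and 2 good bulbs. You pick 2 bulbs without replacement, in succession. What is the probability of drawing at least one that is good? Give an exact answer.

P(no good) = 6/8 × 5/7 = 30/56 = 15/28.
P(at least one) = 1 − 15/28 = 13/28.

13/28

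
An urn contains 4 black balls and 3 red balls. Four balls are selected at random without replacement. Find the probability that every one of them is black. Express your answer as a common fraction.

P(all black) = 4/7 × 3/6 × 2/5 × 1/4 = 24/840 = 1/35.

1/35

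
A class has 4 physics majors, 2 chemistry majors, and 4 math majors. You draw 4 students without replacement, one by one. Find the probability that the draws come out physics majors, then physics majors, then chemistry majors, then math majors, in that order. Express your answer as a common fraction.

2/105

Chain rule:
P = 4/10 × 3/9 × 2/8 × 4/7 = 96/5040 = 2/105.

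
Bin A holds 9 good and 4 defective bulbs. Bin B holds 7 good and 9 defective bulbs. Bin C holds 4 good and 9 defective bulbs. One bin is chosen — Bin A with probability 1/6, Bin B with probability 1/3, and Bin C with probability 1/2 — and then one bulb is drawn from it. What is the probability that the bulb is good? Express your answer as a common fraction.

259/624

From Bin A: P(good) = 9/13.
From Bin B: P(good) = 7/16.
From Bin C: P(good) = 4/13.
Total probability = (1/6)(9/13) + (1/3)(7/16) + (1/2)(4/13) = 259/624.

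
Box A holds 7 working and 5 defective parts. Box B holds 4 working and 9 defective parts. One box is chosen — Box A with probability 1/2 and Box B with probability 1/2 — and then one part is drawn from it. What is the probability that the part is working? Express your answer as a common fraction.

From Box A: P(working) = 7/12.
From Box B: P(working) = 4/13.
Total probability = (1/2)(7/12) + (1/2)(4/13) = 139/312.

139/312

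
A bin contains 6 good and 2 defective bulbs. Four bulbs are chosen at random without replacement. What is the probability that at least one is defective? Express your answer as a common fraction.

11/14

P(no defective) = 6/8 × 5/7 × 4/6 × 3/5 = 360/1680 = 3/14.
P(at least one) = 1 − 3/14 = 11/14.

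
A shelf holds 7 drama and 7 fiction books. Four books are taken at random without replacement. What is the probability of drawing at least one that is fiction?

138/143

P(no fiction) = 7/14 × 6/13 × 5/12 × 4/11 = 840/24024 = 5/143.
P(at least one) = 1 − 5/143 = 138/143.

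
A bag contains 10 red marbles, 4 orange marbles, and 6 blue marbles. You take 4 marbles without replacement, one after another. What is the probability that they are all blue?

P(every draw is blue) = 6/20 × 5/19 × 4/18 × 3/17 = 360/116280 = 1/323.

1/323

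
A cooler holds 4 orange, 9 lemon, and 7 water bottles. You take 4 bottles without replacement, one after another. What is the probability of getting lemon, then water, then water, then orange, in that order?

Chain rule:
P = 9/20 × 7/19 × 6/18 × 4/17 = 1512/116280 = 21/1615.

21/1615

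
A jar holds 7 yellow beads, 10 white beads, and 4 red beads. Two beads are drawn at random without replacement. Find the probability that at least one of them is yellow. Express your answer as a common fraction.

P(no yellow) = 14/21 × 13/20 = 182/420 = 13/30.
P(at least one) = 1 − 13/30 = 17/30.

17/30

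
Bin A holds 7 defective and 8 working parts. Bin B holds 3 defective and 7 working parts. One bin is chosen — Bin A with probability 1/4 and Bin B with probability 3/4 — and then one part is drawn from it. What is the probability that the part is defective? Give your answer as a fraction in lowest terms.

41/120

From Bin A: P(defective) = 7/15.
From Bin B: P(defective) = 3/10.
Total probability = (1/4)(7/15) + (3/4)(3/10) = 41/120.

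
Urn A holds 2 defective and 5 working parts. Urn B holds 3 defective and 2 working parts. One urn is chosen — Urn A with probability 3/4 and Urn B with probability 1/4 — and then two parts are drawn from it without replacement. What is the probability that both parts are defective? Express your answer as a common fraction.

31/280

From Urn A: P(both defective) = (2/7)(1/6) = 1/21.
From Urn B: P(both defective) = (3/5)(2/4) = 3/10.
Total probability = (3/4)(1/21) + (1/4)(3/10) = 31/280.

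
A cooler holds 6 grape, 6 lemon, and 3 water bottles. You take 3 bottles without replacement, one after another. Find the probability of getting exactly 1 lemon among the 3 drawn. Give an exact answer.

216/455

One ordering (lemon drawn first) has probability 6/15 × 9/14 × 8/13 = 432/2730 = 72/455.
There are C(3,1) = 3 such orderings, each equally likely, so P = 3 × 72/455 = 216/455.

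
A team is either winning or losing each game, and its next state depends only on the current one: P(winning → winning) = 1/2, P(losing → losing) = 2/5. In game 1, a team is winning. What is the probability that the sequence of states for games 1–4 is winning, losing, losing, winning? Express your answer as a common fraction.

3/25

Game 1 is given. For each transition, use the conditional probability from the current state:
P(losing | winning) = 1/2; P(losing | losing) = 2/5; P(winning | losing) = 3/5.
P = 1/2 × 2/5 × 3/5 = 6/50 = 3/25.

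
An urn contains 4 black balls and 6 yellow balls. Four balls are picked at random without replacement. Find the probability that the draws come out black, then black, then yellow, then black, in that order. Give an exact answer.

Chain rule:
P = 4/10 × 3/9 × 6/8 × 2/7 = 144/5040 = 1/35.

1/35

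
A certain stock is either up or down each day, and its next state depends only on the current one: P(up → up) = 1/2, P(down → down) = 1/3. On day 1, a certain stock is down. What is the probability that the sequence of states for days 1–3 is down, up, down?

1/3

Day 1 is given. For each transition, use the conditional probability from the current state:
P(up | down) = 2/3; P(down | up) = 1/2.
P = 2/3 × 1/2 = 2/6 = 1/3.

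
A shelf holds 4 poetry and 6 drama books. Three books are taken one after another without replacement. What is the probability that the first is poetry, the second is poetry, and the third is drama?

Chain rule:
P = 4/10 × 3/9 × 6/8 = 72/720 = 1/10.

1/10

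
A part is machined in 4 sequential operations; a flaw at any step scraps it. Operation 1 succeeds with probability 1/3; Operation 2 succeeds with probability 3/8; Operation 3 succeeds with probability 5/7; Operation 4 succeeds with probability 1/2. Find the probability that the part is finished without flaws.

5/112

Multiplying along the chain,
P = 1/3 × 3/8 × 5/7 × 1/2 = 15/336 = 5/112.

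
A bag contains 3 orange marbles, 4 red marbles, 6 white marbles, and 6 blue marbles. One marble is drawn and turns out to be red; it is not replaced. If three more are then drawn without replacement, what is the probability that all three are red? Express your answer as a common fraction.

With the first marble removed, 3 red remain out of 18.
P = 3/18 × 2/17 × 1/16 = 6/4896 = 1/816.

1/816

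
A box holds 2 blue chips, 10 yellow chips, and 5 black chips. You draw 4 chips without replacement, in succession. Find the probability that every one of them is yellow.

3/34

P(all yellow) = 10/17 × 9/16 × 8/15 × 7/14 = 5040/57120 = 3/34.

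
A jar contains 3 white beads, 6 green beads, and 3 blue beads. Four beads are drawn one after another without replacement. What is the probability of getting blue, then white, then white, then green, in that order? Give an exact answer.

1/110

Each draw changes the counts, so multiply the conditional probabilities along the sequence:
P = 3/12 × 3/11 × 2/10 × 6/9 = 108/11880 = 1/110.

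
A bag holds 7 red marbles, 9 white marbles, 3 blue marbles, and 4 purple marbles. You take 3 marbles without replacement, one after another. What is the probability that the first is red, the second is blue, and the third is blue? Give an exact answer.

Each draw changes the counts, so multiply the conditional probabilities along the sequence:
P = 7/23 × 3/22 × 2/21 = 42/10626 = 1/253.

1/253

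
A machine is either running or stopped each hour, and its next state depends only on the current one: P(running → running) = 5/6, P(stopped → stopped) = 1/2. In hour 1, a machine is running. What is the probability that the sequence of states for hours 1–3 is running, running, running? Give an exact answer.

25/36

Hour 1 is given. For each transition, use the conditional probability from the current state:
P(running | running) = 5/6; P(running | running) = 5/6.
P = 5/6 × 5/6 = 25/36.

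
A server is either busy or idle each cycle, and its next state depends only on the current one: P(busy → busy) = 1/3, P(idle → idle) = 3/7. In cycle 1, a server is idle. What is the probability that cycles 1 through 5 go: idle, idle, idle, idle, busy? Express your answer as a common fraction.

Cycle 1 is given. For each transition, use the conditional probability from the current state:
P(idle | idle) = 3/7; P(idle | idle) = 3/7; P(idle | idle) = 3/7; P(busy | idle) = 4/7.
P = 3/7 × 3/7 × 3/7 × 4/7 = 108/2401.

108/2401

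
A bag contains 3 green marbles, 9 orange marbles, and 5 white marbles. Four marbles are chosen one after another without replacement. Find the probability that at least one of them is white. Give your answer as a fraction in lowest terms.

P(no white) = 12/17 × 11/16 × 10/15 × 9/14 = 11880/57120 = 99/476.
P(at least one) = 1 − 99/476 = 377/476.

377/476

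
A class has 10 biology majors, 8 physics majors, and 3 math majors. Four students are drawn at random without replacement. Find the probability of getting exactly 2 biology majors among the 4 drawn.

One ordering (biology majors drawn first) has probability 10/21 × 9/20 × 11/19 × 10/18 = 9900/143640 = 55/798.
There are C(4,2) = 6 such orderings, each equally likely, so P = 6 × 55/798 = 55/133.

55/133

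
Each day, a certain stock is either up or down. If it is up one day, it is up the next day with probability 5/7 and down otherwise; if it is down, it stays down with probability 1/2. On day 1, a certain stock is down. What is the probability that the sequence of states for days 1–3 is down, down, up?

Day 1 is given. For each transition, use the conditional probability from the current state:
P(down | down) = 1/2; P(up | down) = 1/2.
P = 1/2 × 1/2 = 1/4.

1/4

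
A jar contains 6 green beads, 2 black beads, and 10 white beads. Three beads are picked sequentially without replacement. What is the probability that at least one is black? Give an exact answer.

P(no black) = 16/18 × 15/17 × 14/16 = 3360/4896 = 35/51.
P(at least one) = 1 − 35/51 = 16/51.

16/51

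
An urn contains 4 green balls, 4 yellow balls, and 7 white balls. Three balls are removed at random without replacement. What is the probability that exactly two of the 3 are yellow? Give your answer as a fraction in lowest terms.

One ordering (yellow drawn first) has probability 4/15 × 3/14 × 11/13 = 132/2730 = 22/455.
There are C(3,2) = 3 such orderings, each equally likely, so P = 3 × 22/455 = 66/455.

66/455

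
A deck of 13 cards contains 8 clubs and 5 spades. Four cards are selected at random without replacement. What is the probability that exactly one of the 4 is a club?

16/143

One ordering (a club drawn first) has probability 8/13 × 5/12 × 4/11 × 3/10 = 480/17160 = 4/143.
There are C(4,1) = 4 such orderings, each equally likely, so P = 4 × 4/143 = 16/143.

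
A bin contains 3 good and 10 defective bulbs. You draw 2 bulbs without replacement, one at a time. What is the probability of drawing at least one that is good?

P(no good) = 10/13 × 9/12 = 90/156 = 15/26.
P(at least one) = 1 − 15/26 = 11/26.

11/26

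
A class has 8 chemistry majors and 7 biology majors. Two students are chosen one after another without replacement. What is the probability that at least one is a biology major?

11/15

P(no biology majors) = 8/15 × 7/14 = 56/210 = 4/15.
P(at least one) = 1 − 4/15 = 11/15.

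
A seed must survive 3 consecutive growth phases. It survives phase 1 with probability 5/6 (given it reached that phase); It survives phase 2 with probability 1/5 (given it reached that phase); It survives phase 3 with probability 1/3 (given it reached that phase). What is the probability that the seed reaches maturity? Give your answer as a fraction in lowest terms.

Multiplying along the chain,
P = 5/6 × 1/5 × 1/3 = 5/90 = 1/18.

1/18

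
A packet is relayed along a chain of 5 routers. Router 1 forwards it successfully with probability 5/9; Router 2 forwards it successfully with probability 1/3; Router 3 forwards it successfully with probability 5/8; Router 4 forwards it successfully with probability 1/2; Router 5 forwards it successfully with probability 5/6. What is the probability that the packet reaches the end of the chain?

125/2592

Multiplying along the chain,
P = 5/9 × 1/3 × 5/8 × 1/2 × 5/6 = 125/2592.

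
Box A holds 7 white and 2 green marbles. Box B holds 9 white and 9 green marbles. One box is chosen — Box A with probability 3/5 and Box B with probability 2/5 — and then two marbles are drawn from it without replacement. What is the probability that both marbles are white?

151/340

From Box A: P(both white) = (7/9)(6/8) = 7/12.
From Box B: P(both white) = (9/18)(8/17) = 4/17.
Total probability = (3/5)(7/12) + (2/5)(4/17) = 151/340.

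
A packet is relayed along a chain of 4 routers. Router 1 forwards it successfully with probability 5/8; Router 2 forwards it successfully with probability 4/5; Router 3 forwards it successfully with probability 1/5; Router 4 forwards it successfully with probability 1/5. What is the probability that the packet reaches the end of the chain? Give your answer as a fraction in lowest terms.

Multiplying along the chain,
P = 5/8 × 4/5 × 1/5 × 1/5 = 20/1000 = 1/50.

1/50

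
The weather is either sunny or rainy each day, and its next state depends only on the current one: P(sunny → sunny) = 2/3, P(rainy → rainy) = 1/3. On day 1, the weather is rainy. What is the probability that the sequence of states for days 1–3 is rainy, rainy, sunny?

2/9

Day 1 is given. For each transition, use the conditional probability from the current state:
P(rainy | rainy) = 1/3; P(sunny | rainy) = 2/3.
P = 1/3 × 2/3 = 2/9.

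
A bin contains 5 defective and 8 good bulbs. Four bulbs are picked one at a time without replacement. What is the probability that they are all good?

P = 8/13 × 7/12 × 6/11 × 5/10 = 1680/17160 = 14/143.

14/143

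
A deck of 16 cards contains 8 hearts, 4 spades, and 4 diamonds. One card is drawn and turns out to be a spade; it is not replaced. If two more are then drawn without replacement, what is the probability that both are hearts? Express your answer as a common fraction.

After the first draw, 8 of the remaining 15 cards are hearts.
P = 8/15 × 7/14 = 56/210 = 4/15.

4/15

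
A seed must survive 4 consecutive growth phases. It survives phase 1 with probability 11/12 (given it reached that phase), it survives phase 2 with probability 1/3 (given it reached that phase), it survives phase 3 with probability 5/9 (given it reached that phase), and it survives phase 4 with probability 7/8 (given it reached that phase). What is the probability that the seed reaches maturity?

Multiplying along the chain,
P = 11/12 × 1/3 × 5/9 × 7/8 = 385/2592.

385/2592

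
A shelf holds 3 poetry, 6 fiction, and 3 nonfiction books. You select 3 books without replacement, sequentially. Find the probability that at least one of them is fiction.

10/11

P(no fiction) = 6/12 × 5/11 × 4/10 = 120/1320 = 1/11.
P(at least one) = 1 − 1/11 = 10/11.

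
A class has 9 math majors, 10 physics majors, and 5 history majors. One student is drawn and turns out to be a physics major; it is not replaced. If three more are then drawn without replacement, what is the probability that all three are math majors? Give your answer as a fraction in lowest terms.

12/253

After the first draw, 9 of the remaining 23 students are math majors.
P = 9/23 × 8/22 × 7/21 = 504/10626 = 12/253.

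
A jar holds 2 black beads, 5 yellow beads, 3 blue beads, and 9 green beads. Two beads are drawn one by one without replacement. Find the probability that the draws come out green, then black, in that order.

Multiply the probability of each draw given the previous ones:
P = 9/19 × 2/18 = 18/342 = 1/19.

1/19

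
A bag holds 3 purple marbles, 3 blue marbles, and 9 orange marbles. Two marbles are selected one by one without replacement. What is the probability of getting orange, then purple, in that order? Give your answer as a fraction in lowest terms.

9/70

Multiply the probability of each draw given the previous ones:
P = 9/15 × 3/14 = 27/210 = 9/70.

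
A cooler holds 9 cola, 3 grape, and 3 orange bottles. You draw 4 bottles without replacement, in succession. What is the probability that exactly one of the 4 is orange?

One ordering (orange drawn first) has probability 3/15 × 12/14 × 11/13 × 10/12 = 3960/32760 = 11/91.
There are C(4,1) = 4 such orderings, each equally likely, so P = 4 × 11/91 = 44/91.

44/91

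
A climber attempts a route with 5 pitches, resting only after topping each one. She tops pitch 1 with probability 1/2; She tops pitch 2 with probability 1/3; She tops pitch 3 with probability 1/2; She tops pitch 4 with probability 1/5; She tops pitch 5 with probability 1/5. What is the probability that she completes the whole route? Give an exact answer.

The events are sequential, so multiply the conditional probabilities:
P = 1/2 × 1/3 × 1/2 × 1/5 × 1/5 = 1/300.

1/300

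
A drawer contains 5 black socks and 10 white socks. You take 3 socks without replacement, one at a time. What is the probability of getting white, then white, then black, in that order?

Chain rule:
P = 10/15 × 9/14 × 5/13 = 450/2730 = 15/91.

15/91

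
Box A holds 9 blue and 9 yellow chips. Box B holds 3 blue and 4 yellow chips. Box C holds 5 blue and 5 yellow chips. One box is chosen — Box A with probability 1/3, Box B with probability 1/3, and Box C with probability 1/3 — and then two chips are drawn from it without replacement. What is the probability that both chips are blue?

From Box A: P(both blue) = (9/18)(8/17) = 4/17.
From Box B: P(both blue) = (3/7)(2/6) = 1/7.
From Box C: P(both blue) = (5/10)(4/9) = 2/9.
Total probability = (1/3)(4/17) + (1/3)(1/7) + (1/3)(2/9) = 643/3213.

643/3213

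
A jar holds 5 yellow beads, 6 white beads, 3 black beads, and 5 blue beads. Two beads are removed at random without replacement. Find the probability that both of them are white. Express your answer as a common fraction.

5/57

P = 6/19 × 5/18 = 30/342 = 5/57.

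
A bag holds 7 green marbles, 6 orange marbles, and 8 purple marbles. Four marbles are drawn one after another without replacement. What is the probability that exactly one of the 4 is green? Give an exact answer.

One ordering (green drawn first) has probability 7/21 × 14/20 × 13/19 × 12/18 = 15288/143640 = 91/855.
There are C(4,1) = 4 such orderings, each equally likely, so P = 4 × 91/855 = 364/855.

364/855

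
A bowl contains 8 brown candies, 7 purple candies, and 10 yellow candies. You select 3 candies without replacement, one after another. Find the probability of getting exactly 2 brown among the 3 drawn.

One ordering (brown drawn first) has probability 8/25 × 7/24 × 17/23 = 952/13800 = 119/1725.
There are C(3,2) = 3 such orderings, each equally likely, so P = 3 × 119/1725 = 119/575.

119/575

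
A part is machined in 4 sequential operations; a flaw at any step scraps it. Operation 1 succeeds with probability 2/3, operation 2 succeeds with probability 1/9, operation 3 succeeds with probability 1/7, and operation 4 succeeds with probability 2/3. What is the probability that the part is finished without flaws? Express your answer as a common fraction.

4/567

Each stage is reached only if all earlier stages succeed, so
P = 2/3 × 1/9 × 1/7 × 2/3 = 4/567.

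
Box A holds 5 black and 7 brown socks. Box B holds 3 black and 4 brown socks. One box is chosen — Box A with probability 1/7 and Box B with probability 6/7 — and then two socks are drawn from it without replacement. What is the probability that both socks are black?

From Box A: P(both black) = (5/12)(4/11) = 5/33.
From Box B: P(both black) = (3/7)(2/6) = 1/7.
Total probability = (1/7)(5/33) + (6/7)(1/7) = 233/1617.

233/1617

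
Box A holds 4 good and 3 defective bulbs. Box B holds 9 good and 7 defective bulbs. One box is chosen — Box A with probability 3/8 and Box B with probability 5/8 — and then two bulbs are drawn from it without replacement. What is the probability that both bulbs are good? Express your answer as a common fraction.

From Box A: P(both good) = (4/7)(3/6) = 2/7.
From Box B: P(both good) = (9/16)(8/15) = 3/10.
Total probability = (3/8)(2/7) + (5/8)(3/10) = 33/112.

33/112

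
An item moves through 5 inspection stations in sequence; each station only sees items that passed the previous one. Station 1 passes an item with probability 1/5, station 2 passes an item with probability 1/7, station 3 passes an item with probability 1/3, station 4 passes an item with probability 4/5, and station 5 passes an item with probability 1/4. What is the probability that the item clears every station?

1/525

Each stage is reached only if all earlier stages succeed, so
P = 1/5 × 1/7 × 1/3 × 4/5 × 1/4 = 4/2100 = 1/525.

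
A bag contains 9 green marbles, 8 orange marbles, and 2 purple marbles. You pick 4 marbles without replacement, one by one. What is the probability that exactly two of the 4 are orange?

One ordering (orange drawn first) has probability 8/19 × 7/18 × 11/17 × 10/16 = 6160/93024 = 385/5814.
There are C(4,2) = 6 such orderings, each equally likely, so P = 6 × 385/5814 = 385/969.

385/969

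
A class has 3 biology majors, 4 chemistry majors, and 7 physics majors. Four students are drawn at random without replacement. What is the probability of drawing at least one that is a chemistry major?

P(no chemistry majors) = 10/14 × 9/13 × 8/12 × 7/11 = 5040/24024 = 30/143.
P(at least one) = 1 − 30/143 = 113/143.

113/143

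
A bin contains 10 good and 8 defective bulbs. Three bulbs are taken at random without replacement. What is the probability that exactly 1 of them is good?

One ordering (good drawn first) has probability 10/18 × 8/17 × 7/16 = 560/4896 = 35/306.
There are C(3,1) = 3 such orderings, each equally likely, so P = 3 × 35/306 = 35/102.

35/102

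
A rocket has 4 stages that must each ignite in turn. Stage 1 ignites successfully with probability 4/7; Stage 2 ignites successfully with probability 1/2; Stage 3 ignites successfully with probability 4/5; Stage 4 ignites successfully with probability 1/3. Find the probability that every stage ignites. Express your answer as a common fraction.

8/105

The events are sequential, so multiply the conditional probabilities:
P = 4/7 × 1/2 × 4/5 × 1/3 = 16/210 = 8/105.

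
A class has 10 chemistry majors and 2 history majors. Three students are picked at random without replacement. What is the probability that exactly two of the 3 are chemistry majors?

One ordering (chemistry majors drawn first) has probability 10/12 × 9/11 × 2/10 = 180/1320 = 3/22.
There are C(3,2) = 3 such orderings, each equally likely, so P = 3 × 3/22 = 9/22.

9/22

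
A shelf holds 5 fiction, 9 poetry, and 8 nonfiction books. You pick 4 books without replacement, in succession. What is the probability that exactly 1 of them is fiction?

680/1463

One ordering (fiction drawn first) has probability 5/22 × 17/21 × 16/20 × 15/19 = 20400/175560 = 170/1463.
There are C(4,1) = 4 such orderings, each equally likely, so P = 4 × 170/1463 = 680/1463.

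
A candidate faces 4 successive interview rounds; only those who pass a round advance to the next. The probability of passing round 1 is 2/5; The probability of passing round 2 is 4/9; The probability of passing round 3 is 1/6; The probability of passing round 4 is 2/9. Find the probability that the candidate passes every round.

8/1215

Each stage is reached only if all earlier stages succeed, so
P = 2/5 × 4/9 × 1/6 × 2/9 = 16/2430 = 8/1215.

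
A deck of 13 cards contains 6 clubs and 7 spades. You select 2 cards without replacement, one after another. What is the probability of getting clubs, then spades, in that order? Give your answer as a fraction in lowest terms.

Each draw changes the counts, so multiply the conditional probabilities along the sequence:
P = 6/13 × 7/12 = 42/156 = 7/26.

7/26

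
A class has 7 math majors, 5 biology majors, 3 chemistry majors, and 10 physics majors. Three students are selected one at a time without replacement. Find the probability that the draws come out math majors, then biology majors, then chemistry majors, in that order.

7/920

Each draw changes the counts, so multiply the conditional probabilities along the sequence:
P = 7/25 × 5/24 × 3/23 = 105/13800 = 7/920.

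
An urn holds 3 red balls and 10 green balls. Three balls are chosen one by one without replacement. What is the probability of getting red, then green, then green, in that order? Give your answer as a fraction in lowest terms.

Each draw changes the counts, so multiply the conditional probabilities along the sequence:
P = 3/13 × 10/12 × 9/11 = 270/1716 = 45/286.

45/286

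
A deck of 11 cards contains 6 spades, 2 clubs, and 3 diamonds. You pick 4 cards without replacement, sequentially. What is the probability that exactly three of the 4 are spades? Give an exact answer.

10/33

One ordering (spades drawn first) has probability 6/11 × 5/10 × 4/9 × 5/8 = 600/7920 = 5/66.
There are C(4,3) = 4 such orderings, each equally likely, so P = 4 × 5/66 = 10/33.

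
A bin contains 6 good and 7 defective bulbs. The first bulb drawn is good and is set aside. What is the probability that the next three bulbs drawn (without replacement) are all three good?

1/22

After the first draw, 5 of the remaining 12 bulbs are good.
P = 5/12 × 4/11 × 3/10 = 60/1320 = 1/22.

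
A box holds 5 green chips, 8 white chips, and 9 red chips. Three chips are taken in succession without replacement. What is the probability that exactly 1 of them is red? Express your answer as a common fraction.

One ordering (red drawn first) has probability 9/22 × 13/21 × 12/20 = 1404/9240 = 117/770.
There are C(3,1) = 3 such orderings, each equally likely, so P = 3 × 117/770 = 351/770.

351/770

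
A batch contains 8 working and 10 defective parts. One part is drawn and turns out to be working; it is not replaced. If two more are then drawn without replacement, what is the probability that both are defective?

45/136

After the first draw, 10 of the remaining 17 parts are defective.
P = 10/17 × 9/16 = 90/272 = 45/136.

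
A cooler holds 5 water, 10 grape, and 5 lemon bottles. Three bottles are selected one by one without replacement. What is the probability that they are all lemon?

P(all lemon) = 5/20 × 4/19 × 3/18 = 60/6840 = 1/114.

1/114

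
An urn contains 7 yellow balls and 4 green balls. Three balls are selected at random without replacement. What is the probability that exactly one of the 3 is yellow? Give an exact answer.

14/55

One ordering (yellow drawn first) has probability 7/11 × 4/10 × 3/9 = 84/990 = 14/165.
There are C(3,1) = 3 such orderings, each equally likely, so P = 3 × 14/165 = 14/55.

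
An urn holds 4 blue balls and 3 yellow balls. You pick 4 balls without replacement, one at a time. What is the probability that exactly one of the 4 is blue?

One ordering (blue drawn first) has probability 4/7 × 3/6 × 2/5 × 1/4 = 24/840 = 1/35.
There are C(4,1) = 4 such orderings, each equally likely, so P = 4 × 1/35 = 4/35.

4/35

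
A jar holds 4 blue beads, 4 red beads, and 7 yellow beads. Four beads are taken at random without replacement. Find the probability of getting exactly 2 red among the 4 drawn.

22/91

One ordering (red drawn first) has probability 4/15 × 3/14 × 11/13 × 10/12 = 1320/32760 = 11/273.
There are C(4,2) = 6 such orderings, each equally likely, so P = 6 × 11/273 = 22/91.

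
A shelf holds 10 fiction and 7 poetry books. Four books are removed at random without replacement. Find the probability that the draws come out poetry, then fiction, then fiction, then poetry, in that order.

9/136

Each draw changes the counts, so multiply the conditional probabilities along the sequence:
P = 7/17 × 10/16 × 9/15 × 6/14 = 3780/57120 = 9/136.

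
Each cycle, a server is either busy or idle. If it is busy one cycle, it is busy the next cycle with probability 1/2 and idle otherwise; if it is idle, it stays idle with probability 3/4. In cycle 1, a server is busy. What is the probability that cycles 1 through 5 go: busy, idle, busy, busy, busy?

Cycle 1 is given. For each transition, use the conditional probability from the current state:
P(idle | busy) = 1/2; P(busy | idle) = 1/4; P(busy | busy) = 1/2; P(busy | busy) = 1/2.
P = 1/2 × 1/4 × 1/2 × 1/2 = 1/32.

1/32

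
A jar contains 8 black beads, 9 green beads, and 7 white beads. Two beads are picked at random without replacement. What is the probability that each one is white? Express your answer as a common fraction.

7/92

P(all white) = 7/24 × 6/23 = 42/552 = 7/92.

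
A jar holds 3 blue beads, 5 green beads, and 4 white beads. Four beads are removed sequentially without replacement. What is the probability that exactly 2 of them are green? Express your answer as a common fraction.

One ordering (green drawn first) has probability 5/12 × 4/11 × 7/10 × 6/9 = 840/11880 = 7/99.
There are C(4,2) = 6 such orderings, each equally likely, so P = 6 × 7/99 = 14/33.

14/33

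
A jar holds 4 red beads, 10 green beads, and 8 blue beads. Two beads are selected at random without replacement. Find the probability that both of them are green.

P = 10/22 × 9/21 = 90/462 = 15/77.

15/77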